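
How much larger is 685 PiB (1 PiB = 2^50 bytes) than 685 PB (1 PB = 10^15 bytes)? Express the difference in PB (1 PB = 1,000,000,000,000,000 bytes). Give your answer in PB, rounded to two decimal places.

685 PiB = 685 × 1,125,899,906,842,624 = 771,241,436,187,197,440 bytes
685 PB = 685 × 1,000,000,000,000,000 = 685,000,000,000,000,000 bytes
difference = 86,241,436,187,197,440 bytes
86,241,436,187,197,440 / 1,000,000,000,000,000 = 86.24 PB

86.24 PB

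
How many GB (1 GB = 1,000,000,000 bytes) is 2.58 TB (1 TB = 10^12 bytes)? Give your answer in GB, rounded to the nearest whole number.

2,580 GB

2.58 TB = 2.58 × 10^12 bytes = 2,580,000,000,000 bytes
1 GB = 1,000,000,000 bytes
2,580,000,000,000 / 1,000,000,000 = 2,580 GB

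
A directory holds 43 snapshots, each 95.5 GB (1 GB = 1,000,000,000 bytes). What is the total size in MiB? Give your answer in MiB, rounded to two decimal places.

Total = 43 × 95.5 GB = 4106.5 GB
= 4106.5 × 1,000,000,000 bytes = 4,106,500,000,000 bytes
1 MiB = 1,048,576 bytes
4,106,500,000,000 / 1,048,576 = 3,916,263.58 MiB

3,916,263.58 MiB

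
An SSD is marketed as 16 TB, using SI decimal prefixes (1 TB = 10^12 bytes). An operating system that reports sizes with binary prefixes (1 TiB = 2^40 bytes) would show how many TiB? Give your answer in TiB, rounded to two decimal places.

16 TB × 1,000,000,000,000 bytes/TB = 16,000,000,000,000 bytes
1 TiB = 1,099,511,627,776 bytes
16,000,000,000,000 / 1,099,511,627,776 = 14.55 TiB

14.55 TiB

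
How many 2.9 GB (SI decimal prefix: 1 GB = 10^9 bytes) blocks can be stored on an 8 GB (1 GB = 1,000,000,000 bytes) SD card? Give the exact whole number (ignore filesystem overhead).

Capacity: 8 GB = 8,000,000,000 bytes
Per item: 2.9 GB = 2,900,000,000 bytes
⌊8,000,000,000 / 2,900,000,000⌋ = 2

2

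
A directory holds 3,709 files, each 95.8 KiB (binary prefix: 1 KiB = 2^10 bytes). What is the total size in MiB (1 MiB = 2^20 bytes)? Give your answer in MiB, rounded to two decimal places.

Total = 3,709 × 95.8 KiB = 355322.2 KiB
= 355322.2 × 1,024 bytes = 363,849,932.8 bytes
1 MiB = 1,048,576 bytes
363,849,932.8 / 1,048,576 = 346.99 MiB

346.99 MiB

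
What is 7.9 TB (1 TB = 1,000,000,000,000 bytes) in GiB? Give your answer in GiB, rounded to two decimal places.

7,357.45 GiB

7.9 TB × 1,000,000,000,000 bytes/TB = 7,900,000,000,000 bytes
1 GiB = 1,073,741,824 bytes
7,900,000,000,000 / 1,073,741,824 = 7,357.45 GiB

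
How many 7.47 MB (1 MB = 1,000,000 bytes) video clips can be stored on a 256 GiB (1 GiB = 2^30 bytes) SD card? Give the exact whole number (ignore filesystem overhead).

36,797

Capacity: 256 GiB = 274,877,906,944 bytes
Per item: 7.47 MB = 7,470,000 bytes
⌊274,877,906,944 / 7,470,000⌋ = 36,797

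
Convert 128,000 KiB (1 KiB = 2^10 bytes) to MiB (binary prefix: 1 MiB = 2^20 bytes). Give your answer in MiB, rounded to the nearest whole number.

128,000 KiB × 1,024 bytes/KiB = 131,072,000 bytes
1 MiB = 2^20 bytes = 1,048,576 bytes
131,072,000 / 1,048,576 = 125 MiB

125 MiB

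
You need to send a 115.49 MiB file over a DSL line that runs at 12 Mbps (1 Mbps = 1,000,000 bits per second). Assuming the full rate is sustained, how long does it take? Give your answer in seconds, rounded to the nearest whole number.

81 seconds

115.49 MiB = 121,100,042.24 bytes = 968,800,337.92 bits
12 Mbps = 12,000,000 bits/s
time = 968,800,337.92 / 12,000,000 = 81 s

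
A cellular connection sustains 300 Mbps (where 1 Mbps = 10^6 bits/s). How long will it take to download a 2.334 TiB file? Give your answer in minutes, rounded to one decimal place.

1,140.6 minutes

2.334 TiB = 2,566,260,139,229.184 bytes = 20,530,081,113,833.472 bits
300 Mbps = 300,000,000 bits/s
time = 20,530,081,113,833.472 / 300,000,000 = 68,433.60 s
68,433.60 s / 60 = 1,140.6 minutes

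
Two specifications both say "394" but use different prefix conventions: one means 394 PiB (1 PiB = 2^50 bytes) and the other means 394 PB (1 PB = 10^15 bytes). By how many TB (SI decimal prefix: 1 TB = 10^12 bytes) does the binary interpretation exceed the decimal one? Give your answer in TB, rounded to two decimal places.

394 PiB = 394 × 1,125,899,906,842,624 = 443,604,563,295,993,856 bytes
394 PB = 394 × 1,000,000,000,000,000 = 394,000,000,000,000,000 bytes
difference = 49,604,563,295,993,856 bytes
49,604,563,295,993,856 / 1,000,000,000,000 = 49,604.56 TB

49,604.56 TB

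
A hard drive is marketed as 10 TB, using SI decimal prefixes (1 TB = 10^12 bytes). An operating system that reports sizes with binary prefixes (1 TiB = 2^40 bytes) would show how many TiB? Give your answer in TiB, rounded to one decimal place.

10 TB = 10 × 10^12 bytes = 10,000,000,000,000 bytes
1 TiB = 1,099,511,627,776 bytes
10,000,000,000,000 / 1,099,511,627,776 = 9.1 TiB

9.1 TiB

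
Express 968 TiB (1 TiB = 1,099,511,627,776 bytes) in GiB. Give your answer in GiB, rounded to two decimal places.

991,232.00 GiB

968 TiB = 968 × 2^40 bytes = 1,064,327,255,687,168 bytes
1 GiB = 2^30 bytes = 1,073,741,824 bytes
1,064,327,255,687,168 / 1,073,741,824 = 991,232.00 GiB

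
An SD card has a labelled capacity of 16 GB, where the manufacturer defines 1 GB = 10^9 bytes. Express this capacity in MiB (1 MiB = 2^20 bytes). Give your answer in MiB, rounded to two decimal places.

15,258.79 MiB

16 GB × 1,000,000,000 bytes/GB = 16,000,000,000 bytes
1 MiB = 1,048,576 bytes
16,000,000,000 / 1,048,576 = 15,258.79 MiB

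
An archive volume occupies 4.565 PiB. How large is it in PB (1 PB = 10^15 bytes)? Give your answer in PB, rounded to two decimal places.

5.14 PB

4.565 PiB × 1,125,899,906,842,624 bytes/PiB = 5,139,733,074,736,578.56 bytes
1 PB = 1,000,000,000,000,000 bytes
5,139,733,074,736,578.56 / 1,000,000,000,000,000 = 5.14 PB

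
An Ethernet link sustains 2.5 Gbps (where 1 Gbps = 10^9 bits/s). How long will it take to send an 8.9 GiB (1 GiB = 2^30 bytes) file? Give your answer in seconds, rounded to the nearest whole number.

8.9 GiB = 9,556,302,233.6 bytes = 76,450,417,868.8 bits
2.5 Gbps = 2,500,000,000 bits/s
time = 76,450,417,868.8 / 2,500,000,000 = 31 s

31 seconds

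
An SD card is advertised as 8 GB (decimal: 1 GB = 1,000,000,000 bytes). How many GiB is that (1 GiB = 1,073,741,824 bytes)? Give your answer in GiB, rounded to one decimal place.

7.5 GiB

8 GB × 1,000,000,000 bytes/GB = 8,000,000,000 bytes
1 GiB = 1,073,741,824 bytes
8,000,000,000 / 1,073,741,824 = 7.5 GiB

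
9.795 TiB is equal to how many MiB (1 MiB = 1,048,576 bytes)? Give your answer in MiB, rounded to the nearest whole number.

10,270,802 MiB

9.795 TiB × 1,099,511,627,776 bytes/TiB = 10,769,716,394,065.92 bytes
1 MiB = 2^20 bytes = 1,048,576 bytes
10,769,716,394,065.92 / 1,048,576 = 10,270,802 MiB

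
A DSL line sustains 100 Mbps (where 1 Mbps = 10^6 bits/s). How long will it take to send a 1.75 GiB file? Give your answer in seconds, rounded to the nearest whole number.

1.75 GiB = 1,879,048,192 bytes = 15,032,385,536 bits
100 Mbps = 100,000,000 bits/s
time = 15,032,385,536 / 100,000,000 = 150 s

150 seconds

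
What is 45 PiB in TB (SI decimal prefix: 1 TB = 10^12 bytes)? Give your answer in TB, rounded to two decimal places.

50,665.50 TB

45 PiB = 45 × 2^50 bytes = 50,665,495,807,918,080 bytes
1 TB = 1,000,000,000,000 bytes
50,665,495,807,918,080 / 1,000,000,000,000 = 50,665.50 TB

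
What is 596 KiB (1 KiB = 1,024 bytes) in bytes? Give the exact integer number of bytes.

610,304 bytes

596 × 1,024 = 610,304 bytes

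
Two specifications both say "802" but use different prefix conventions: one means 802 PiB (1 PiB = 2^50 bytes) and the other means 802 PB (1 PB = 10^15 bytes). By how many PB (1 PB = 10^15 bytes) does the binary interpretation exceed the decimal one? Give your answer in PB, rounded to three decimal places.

802 PiB = 802 × 1,125,899,906,842,624 = 902,971,725,287,784,448 bytes
802 PB = 802 × 1,000,000,000,000,000 = 802,000,000,000,000,000 bytes
difference = 100,971,725,287,784,448 bytes
100,971,725,287,784,448 / 1,000,000,000,000,000 = 100.972 PB

100.972 PB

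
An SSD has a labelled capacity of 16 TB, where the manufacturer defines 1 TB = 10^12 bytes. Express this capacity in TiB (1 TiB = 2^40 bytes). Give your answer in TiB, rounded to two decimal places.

14.55 TiB

16 TB × 1,000,000,000,000 bytes/TB = 16,000,000,000,000 bytes
1 TiB = 1,099,511,627,776 bytes
16,000,000,000,000 / 1,099,511,627,776 = 14.55 TiB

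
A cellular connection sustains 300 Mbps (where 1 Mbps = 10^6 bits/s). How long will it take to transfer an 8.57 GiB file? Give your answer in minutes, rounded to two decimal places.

8.57 GiB = 9,201,967,431.68 bytes = 73,615,739,453.44 bits
300 Mbps = 300,000,000 bits/s
time = 73,615,739,453.44 / 300,000,000 = 245.386 s
245.386 s / 60 = 4.09 minutes

4.09 minutes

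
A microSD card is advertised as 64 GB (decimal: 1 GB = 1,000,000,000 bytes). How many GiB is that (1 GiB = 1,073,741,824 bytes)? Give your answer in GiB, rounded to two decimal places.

59.60 GiB

64 GB × 1,000,000,000 bytes/GB = 64,000,000,000 bytes
1 GiB = 1,073,741,824 bytes
64,000,000,000 / 1,073,741,824 = 59.60 GiB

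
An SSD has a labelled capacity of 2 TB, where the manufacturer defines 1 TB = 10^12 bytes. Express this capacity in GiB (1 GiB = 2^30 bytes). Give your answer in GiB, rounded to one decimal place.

1,862.6 GiB

2 TB = 2 × 10^12 bytes = 2,000,000,000,000 bytes
1 GiB = 2^30 bytes = 1,073,741,824 bytes
2,000,000,000,000 / 1,073,741,824 = 1,862.6 GiB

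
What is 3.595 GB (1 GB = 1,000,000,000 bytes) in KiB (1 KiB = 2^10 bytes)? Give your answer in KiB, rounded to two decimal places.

3,510,742.19 KiB

3.595 GB = 3.595 × 10^9 bytes = 3,595,000,000 bytes
1 KiB = 2^10 bytes = 1,024 bytes
3,595,000,000 / 1,024 = 3,510,742.19 KiB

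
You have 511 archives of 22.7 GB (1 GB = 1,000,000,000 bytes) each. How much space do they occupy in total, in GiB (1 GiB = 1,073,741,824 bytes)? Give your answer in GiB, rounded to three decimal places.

Total = 511 × 22.7 GB = 11599.7 GB
= 11599.7 × 1,000,000,000 bytes = 11,599,700,000,000 bytes
1 GiB = 1,073,741,824 bytes
11,599,700,000,000 / 1,073,741,824 = 10,803.062 GiB

10,803.062 GiB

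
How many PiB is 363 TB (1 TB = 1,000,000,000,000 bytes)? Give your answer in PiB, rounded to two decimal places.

0.32 PiB

363 TB = 363 × 10^12 bytes = 363,000,000,000,000 bytes
1 PiB = 2^50 bytes = 1,125,899,906,842,624 bytes
363,000,000,000,000 / 1,125,899,906,842,624 = 0.32 PiB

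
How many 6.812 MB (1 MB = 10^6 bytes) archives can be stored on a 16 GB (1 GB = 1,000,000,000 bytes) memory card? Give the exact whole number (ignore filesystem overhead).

2,348

Capacity: 16 GB = 16,000,000,000 bytes
Per item: 6.812 MB = 6,812,000 bytes
⌊16,000,000,000 / 6,812,000⌋ = 2,348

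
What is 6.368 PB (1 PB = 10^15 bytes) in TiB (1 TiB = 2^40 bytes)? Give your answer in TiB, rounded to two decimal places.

6.368 PB = 6.368 × 10^15 bytes = 6,368,000,000,000,000 bytes
1 TiB = 1,099,511,627,776 bytes
6,368,000,000,000,000 / 1,099,511,627,776 = 5,791.66 TiB

5,791.66 TiB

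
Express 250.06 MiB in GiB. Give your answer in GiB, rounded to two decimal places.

250.06 MiB × 1,048,576 bytes/MiB = 262,206,914.56 bytes
1 GiB = 2^30 bytes = 1,073,741,824 bytes
262,206,914.56 / 1,073,741,824 = 0.24 GiB

0.24 GiB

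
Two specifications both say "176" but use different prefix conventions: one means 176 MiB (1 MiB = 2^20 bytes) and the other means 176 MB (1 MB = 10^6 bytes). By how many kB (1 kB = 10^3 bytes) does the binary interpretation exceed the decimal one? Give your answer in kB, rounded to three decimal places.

176 MiB = 176 × 1,048,576 = 184,549,376 bytes
176 MB = 176 × 1,000,000 = 176,000,000 bytes
difference = 8,549,376 bytes
8,549,376 / 1,000 = 8,549.376 kB

8,549.376 kB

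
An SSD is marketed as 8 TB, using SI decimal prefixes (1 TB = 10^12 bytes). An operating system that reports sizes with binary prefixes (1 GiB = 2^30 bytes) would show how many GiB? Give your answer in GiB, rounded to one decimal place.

7,450.6 GiB

8 TB = 8 × 10^12 bytes = 8,000,000,000,000 bytes
1 GiB = 2^30 bytes = 1,073,741,824 bytes
8,000,000,000,000 / 1,073,741,824 = 7,450.6 GiB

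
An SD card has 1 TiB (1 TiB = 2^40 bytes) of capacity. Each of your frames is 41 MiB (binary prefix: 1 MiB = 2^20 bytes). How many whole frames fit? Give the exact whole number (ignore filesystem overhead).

25,575

Capacity: 1 TiB = 1,099,511,627,776 bytes
Per item: 41 MiB = 42,991,616 bytes
⌊1,099,511,627,776 / 42,991,616⌋ = 25,575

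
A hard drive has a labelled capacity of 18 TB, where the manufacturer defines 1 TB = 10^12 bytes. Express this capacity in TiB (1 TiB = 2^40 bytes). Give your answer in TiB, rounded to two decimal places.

18 TB × 1,000,000,000,000 bytes/TB = 18,000,000,000,000 bytes
1 TiB = 1,099,511,627,776 bytes
18,000,000,000,000 / 1,099,511,627,776 = 16.37 TiB

16.37 TiB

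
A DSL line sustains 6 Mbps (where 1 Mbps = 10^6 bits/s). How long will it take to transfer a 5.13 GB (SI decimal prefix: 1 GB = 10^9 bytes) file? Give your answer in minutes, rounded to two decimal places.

114.00 minutes

5.13 GB = 5,130,000,000 bytes = 41,040,000,000 bits
6 Mbps = 6,000,000 bits/s
time = 41,040,000,000 / 6,000,000 = 6,840.000 s
6,840.000 s / 60 = 114.00 minutes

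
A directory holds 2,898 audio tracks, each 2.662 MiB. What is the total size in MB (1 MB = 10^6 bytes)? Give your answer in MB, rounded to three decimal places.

8,089.214 MB

Total = 2,898 × 2.662 MiB = 7714.476 MiB
= 7714.476 × 1,048,576 bytes = 8,089,214,386.176 bytes
1 MB = 1,000,000 bytes
8,089,214,386.176 / 1,000,000 = 8,089.214 MB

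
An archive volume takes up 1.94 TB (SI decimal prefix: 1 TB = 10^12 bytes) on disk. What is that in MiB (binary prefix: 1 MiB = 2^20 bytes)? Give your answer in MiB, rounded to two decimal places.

1,850,128.17 MiB

1.94 TB = 1.94 × 10^12 bytes = 1,940,000,000,000 bytes
1 MiB = 1,048,576 bytes
1,940,000,000,000 / 1,048,576 = 1,850,128.17 MiB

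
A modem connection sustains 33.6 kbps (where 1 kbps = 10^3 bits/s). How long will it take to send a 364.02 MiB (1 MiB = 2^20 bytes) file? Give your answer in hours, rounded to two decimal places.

364.02 MiB = 381,702,635.52 bytes = 3,053,621,084.16 bits
33.6 kbps = 33,600 bits/s
time = 3,053,621,084.16 / 33,600 = 90,881.5799 s
90,881.5799 s / 3600 = 25.24 hours

25.24 hours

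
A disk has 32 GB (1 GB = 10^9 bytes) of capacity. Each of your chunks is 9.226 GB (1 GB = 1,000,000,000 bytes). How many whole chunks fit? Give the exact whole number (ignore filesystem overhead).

Capacity: 32 GB = 32,000,000,000 bytes
Per item: 9.226 GB = 9,226,000,000 bytes
⌊32,000,000,000 / 9,226,000,000⌋ = 3

3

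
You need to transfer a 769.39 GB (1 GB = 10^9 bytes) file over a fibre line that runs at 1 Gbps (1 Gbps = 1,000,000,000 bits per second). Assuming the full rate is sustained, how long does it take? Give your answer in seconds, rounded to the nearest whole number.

769.39 GB = 769,390,000,000 bytes = 6,155,120,000,000 bits
1 Gbps = 1,000,000,000 bits/s
time = 6,155,120,000,000 / 1,000,000,000 = 6,155 s

6,155 seconds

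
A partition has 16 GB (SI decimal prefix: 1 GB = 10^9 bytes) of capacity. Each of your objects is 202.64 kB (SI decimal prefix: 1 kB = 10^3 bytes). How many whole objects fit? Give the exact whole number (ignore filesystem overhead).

Capacity: 16 GB = 16,000,000,000 bytes
Per item: 202.64 kB = 202,640 bytes
⌊16,000,000,000 / 202,640⌋ = 78,957

78,957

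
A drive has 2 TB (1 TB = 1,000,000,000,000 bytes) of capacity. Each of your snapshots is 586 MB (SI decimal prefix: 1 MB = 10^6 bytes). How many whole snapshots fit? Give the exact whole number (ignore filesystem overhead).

3,412

Capacity: 2 TB = 2,000,000,000,000 bytes
Per item: 586 MB = 586,000,000 bytes
⌊2,000,000,000,000 / 586,000,000⌋ = 3,412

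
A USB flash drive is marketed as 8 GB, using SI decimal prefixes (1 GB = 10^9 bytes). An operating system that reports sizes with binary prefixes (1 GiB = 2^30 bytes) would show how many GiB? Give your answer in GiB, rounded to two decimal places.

8 GB × 1,000,000,000 bytes/GB = 8,000,000,000 bytes
1 GiB = 2^30 bytes = 1,073,741,824 bytes
8,000,000,000 / 1,073,741,824 = 7.45 GiB

7.45 GiB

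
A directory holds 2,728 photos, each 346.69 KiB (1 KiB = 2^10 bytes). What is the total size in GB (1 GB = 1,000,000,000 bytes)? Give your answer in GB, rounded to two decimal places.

Total = 2,728 × 346.69 KiB = 945770.32 KiB
= 945770.32 × 1,024 bytes = 968,468,807.68 bytes
1 GB = 1,000,000,000 bytes
968,468,807.68 / 1,000,000,000 = 0.97 GB

0.97 GB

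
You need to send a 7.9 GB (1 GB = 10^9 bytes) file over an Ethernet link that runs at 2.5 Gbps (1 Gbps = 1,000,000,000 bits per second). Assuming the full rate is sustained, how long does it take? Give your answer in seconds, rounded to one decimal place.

7.9 GB = 7,900,000,000 bytes = 63,200,000,000 bits
2.5 Gbps = 2,500,000,000 bits/s
time = 63,200,000,000 / 2,500,000,000 = 25.3 s

25.3 seconds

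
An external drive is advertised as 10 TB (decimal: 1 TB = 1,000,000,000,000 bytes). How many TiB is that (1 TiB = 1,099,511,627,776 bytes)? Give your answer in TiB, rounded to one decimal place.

10 TB × 1,000,000,000,000 bytes/TB = 10,000,000,000,000 bytes
1 TiB = 1,099,511,627,776 bytes
10,000,000,000,000 / 1,099,511,627,776 = 9.1 TiB

9.1 TiB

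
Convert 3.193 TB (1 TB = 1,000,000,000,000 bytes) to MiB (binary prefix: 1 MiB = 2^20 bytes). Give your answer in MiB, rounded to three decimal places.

3,045,082.092 MiB

3.193 TB × 1,000,000,000,000 bytes/TB = 3,193,000,000,000 bytes
1 MiB = 1,048,576 bytes
3,193,000,000,000 / 1,048,576 = 3,045,082.092 MiB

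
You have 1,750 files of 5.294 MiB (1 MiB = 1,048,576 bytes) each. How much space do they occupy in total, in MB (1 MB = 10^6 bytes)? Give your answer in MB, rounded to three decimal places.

9,714.532 MB

Total = 1,750 × 5.294 MiB = 9264.5 MiB
= 9264.5 × 1,048,576 bytes = 9,714,532,352 bytes
1 MB = 1,000,000 bytes
9,714,532,352 / 1,000,000 = 9,714.532 MB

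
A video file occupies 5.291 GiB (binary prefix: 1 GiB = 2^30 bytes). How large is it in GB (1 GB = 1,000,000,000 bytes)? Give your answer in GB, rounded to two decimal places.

5.291 GiB × 1,073,741,824 bytes/GiB = 5,681,167,990.784 bytes
1 GB = 1,000,000,000 bytes
5,681,167,990.784 / 1,000,000,000 = 5.68 GB

5.68 GB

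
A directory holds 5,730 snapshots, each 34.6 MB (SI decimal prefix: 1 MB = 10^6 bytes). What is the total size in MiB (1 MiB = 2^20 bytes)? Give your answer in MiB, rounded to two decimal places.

Total = 5,730 × 34.6 MB = 198,258 MB
= 198,258 × 1,000,000 bytes = 198,258,000,000 bytes
1 MiB = 1,048,576 bytes
198,258,000,000 / 1,048,576 = 189,073.56 MiB

189,073.56 MiB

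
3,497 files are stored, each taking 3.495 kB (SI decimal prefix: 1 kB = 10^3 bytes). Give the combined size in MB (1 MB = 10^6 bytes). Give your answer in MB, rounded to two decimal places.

Total = 3,497 × 3.495 kB = 12222.015 kB
= 12222.015 × 1,000 bytes = 12,222,015 bytes
1 MB = 1,000,000 bytes
12,222,015 / 1,000,000 = 12.22 MB

12.22 MB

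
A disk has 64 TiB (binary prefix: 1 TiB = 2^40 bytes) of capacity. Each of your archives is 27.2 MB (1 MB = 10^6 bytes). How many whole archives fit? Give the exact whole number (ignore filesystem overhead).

Capacity: 64 TiB = 70,368,744,177,664 bytes
Per item: 27.2 MB = 27,200,000 bytes
⌊70,368,744,177,664 / 27,200,000⌋ = 2,587,086

2,587,086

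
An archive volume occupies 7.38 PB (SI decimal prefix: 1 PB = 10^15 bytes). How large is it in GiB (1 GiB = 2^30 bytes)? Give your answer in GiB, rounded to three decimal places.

6,873,160.601 GiB

7.38 PB × 1,000,000,000,000,000 bytes/PB = 7,380,000,000,000,000 bytes
1 GiB = 2^30 bytes = 1,073,741,824 bytes
7,380,000,000,000,000 / 1,073,741,824 = 6,873,160.601 GiB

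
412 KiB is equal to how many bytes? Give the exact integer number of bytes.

412 × 1,024 = 421,888 bytes  (1 KiB = 2^10 bytes)

421,888 bytes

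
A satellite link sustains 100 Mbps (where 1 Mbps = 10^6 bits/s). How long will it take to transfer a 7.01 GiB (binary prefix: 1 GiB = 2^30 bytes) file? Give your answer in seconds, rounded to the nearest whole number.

602 seconds

7.01 GiB = 7,526,930,186.24 bytes = 60,215,441,489.92 bits
100 Mbps = 100,000,000 bits/s
time = 60,215,441,489.92 / 100,000,000 = 602 s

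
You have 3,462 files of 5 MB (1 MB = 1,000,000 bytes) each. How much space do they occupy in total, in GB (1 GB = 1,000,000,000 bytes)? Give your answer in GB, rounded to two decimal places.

Total = 3,462 × 5 MB = 17,310 MB
= 17,310 × 1,000,000 bytes = 17,310,000,000 bytes
1 GB = 1,000,000,000 bytes
17,310,000,000 / 1,000,000,000 = 17.31 GB

17.31 GB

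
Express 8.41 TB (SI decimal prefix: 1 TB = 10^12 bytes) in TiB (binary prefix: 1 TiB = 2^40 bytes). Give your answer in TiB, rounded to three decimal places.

7.649 TiB

8.41 TB × 1,000,000,000,000 bytes/TB = 8,410,000,000,000 bytes
1 TiB = 1,099,511,627,776 bytes
8,410,000,000,000 / 1,099,511,627,776 = 7.649 TiB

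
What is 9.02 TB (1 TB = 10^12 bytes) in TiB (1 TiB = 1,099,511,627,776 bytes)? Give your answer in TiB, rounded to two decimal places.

8.20 TiB

9.02 TB = 9.02 × 10^12 bytes = 9,020,000,000,000 bytes
1 TiB = 1,099,511,627,776 bytes
9,020,000,000,000 / 1,099,511,627,776 = 8.20 TiB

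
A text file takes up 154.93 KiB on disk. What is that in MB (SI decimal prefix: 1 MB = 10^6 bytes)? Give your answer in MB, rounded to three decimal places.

0.159 MB

154.93 KiB = 154.93 × 2^10 bytes = 158,648.32 bytes
1 MB = 10^6 bytes = 1,000,000 bytes
158,648.32 / 1,000,000 = 0.159 MB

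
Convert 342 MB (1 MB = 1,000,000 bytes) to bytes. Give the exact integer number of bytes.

342 × 1,000,000 = 342,000,000 bytes  (1 MB = 10^6 bytes)

342,000,000 bytes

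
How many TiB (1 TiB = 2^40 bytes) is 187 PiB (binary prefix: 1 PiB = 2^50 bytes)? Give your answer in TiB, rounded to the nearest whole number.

187 PiB = 187 × 2^50 bytes = 210,543,282,579,570,688 bytes
1 TiB = 1,099,511,627,776 bytes
210,543,282,579,570,688 / 1,099,511,627,776 = 191,488 TiB

191,488 TiB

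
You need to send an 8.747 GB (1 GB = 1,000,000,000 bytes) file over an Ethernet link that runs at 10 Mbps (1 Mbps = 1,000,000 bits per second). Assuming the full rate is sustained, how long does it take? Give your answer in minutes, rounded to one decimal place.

116.6 minutes

8.747 GB = 8,747,000,000 bytes = 69,976,000,000 bits
10 Mbps = 10,000,000 bits/s
time = 69,976,000,000 / 10,000,000 = 6,997.60 s
6,997.60 s / 60 = 116.6 minutes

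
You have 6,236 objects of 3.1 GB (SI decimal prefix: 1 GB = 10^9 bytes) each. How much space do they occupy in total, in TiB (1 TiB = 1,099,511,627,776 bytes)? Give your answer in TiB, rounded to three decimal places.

Total = 6,236 × 3.1 GB = 19331.6 GB
= 19331.6 × 1,000,000,000 bytes = 19,331,600,000,000 bytes
1 TiB = 1,099,511,627,776 bytes
19,331,600,000,000 / 1,099,511,627,776 = 17.582 TiB

17.582 TiB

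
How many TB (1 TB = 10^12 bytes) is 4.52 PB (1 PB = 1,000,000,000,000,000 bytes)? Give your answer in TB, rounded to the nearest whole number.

4,520 TB

4.52 PB = 4.52 × 10^15 bytes = 4,520,000,000,000,000 bytes
1 TB = 1,000,000,000,000 bytes
4,520,000,000,000,000 / 1,000,000,000,000 = 4,520 TB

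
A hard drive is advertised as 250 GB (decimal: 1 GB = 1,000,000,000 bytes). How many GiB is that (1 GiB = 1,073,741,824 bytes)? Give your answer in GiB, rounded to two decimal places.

250 GB × 1,000,000,000 bytes/GB = 250,000,000,000 bytes
1 GiB = 2^30 bytes = 1,073,741,824 bytes
250,000,000,000 / 1,073,741,824 = 232.83 GiB

232.83 GiB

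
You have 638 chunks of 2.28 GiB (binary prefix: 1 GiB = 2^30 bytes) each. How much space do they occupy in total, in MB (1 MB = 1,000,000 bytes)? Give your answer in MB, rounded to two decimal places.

1,561,907.81 MB

Total = 638 × 2.28 GiB = 1454.64 GiB
= 1454.64 × 1,073,741,824 bytes = 1,561,907,806,863.36 bytes
1 MB = 1,000,000 bytes
1,561,907,806,863.36 / 1,000,000 = 1,561,907.81 MB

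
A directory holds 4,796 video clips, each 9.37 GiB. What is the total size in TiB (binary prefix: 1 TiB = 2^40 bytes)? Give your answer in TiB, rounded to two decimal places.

43.89 TiB

Total = 4,796 × 9.37 GiB = 44938.52 GiB
= 44938.52 × 1,073,741,824 bytes = 48,252,368,432,660.48 bytes
1 TiB = 1,099,511,627,776 bytes
48,252,368,432,660.48 / 1,099,511,627,776 = 43.89 TiB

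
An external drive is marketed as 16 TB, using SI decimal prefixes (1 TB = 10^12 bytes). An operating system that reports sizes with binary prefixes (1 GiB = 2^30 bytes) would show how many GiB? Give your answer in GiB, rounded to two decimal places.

16 TB × 1,000,000,000,000 bytes/TB = 16,000,000,000,000 bytes
1 GiB = 1,073,741,824 bytes
16,000,000,000,000 / 1,073,741,824 = 14,901.16 GiB

14,901.16 GiB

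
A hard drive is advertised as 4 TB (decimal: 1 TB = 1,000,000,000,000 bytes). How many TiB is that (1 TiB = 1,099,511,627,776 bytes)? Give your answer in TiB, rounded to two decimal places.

4 TB × 1,000,000,000,000 bytes/TB = 4,000,000,000,000 bytes
1 TiB = 2^40 bytes = 1,099,511,627,776 bytes
4,000,000,000,000 / 1,099,511,627,776 = 3.64 TiB

3.64 TiB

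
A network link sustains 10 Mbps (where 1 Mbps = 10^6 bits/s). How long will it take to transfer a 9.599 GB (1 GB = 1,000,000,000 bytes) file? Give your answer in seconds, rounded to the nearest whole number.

7,679 seconds

9.599 GB = 9,599,000,000 bytes = 76,792,000,000 bits
10 Mbps = 10,000,000 bits/s
time = 76,792,000,000 / 10,000,000 = 7,679 s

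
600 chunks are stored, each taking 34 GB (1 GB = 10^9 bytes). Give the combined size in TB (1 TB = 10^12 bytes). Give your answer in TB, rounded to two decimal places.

Total = 600 × 34 GB = 20,400 GB
= 20,400 × 1,000,000,000 bytes = 20,400,000,000,000 bytes
1 TB = 1,000,000,000,000 bytes
20,400,000,000,000 / 1,000,000,000,000 = 20.40 TB

20.40 TB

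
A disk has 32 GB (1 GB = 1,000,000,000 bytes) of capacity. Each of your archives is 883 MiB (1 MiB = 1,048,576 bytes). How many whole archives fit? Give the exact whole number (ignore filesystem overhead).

Capacity: 32 GB = 32,000,000,000 bytes
Per item: 883 MiB = 925,892,608 bytes
⌊32,000,000,000 / 925,892,608⌋ = 34

34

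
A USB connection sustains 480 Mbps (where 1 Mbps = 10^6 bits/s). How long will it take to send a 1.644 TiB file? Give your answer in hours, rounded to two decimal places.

1.644 TiB = 1,807,597,116,063.744 bytes = 14,460,776,928,509.952 bits
480 Mbps = 480,000,000 bits/s
time = 14,460,776,928,509.952 / 480,000,000 = 30,126.6186 s
30,126.6186 s / 3600 = 8.37 hours

8.37 hours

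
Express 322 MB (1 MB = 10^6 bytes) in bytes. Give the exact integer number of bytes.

322,000,000 bytes

322 × 1,000,000 = 322,000,000 bytes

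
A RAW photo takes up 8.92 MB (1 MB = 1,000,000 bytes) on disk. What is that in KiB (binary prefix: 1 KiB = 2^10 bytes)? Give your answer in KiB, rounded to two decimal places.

8,710.94 KiB

8.92 MB = 8.92 × 10^6 bytes = 8,920,000 bytes
1 KiB = 2^10 bytes = 1,024 bytes
8,920,000 / 1,024 = 8,710.94 KiB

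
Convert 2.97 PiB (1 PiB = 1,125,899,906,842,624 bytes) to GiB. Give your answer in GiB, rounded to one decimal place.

2.97 PiB × 1,125,899,906,842,624 bytes/PiB = 3,343,922,723,322,593.28 bytes
1 GiB = 1,073,741,824 bytes
3,343,922,723,322,593.28 / 1,073,741,824 = 3,114,270.7 GiB

3,114,270.7 GiB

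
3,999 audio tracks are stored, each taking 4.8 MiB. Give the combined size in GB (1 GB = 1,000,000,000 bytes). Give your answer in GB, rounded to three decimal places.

20.128 GB

Total = 3,999 × 4.8 MiB = 19195.2 MiB
= 19195.2 × 1,048,576 bytes = 20,127,626,035.2 bytes
1 GB = 1,000,000,000 bytes
20,127,626,035.2 / 1,000,000,000 = 20.128 GB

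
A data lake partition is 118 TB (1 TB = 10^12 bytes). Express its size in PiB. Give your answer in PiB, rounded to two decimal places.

0.10 PiB

118 TB = 118 × 10^12 bytes = 118,000,000,000,000 bytes
1 PiB = 1,125,899,906,842,624 bytes
118,000,000,000,000 / 1,125,899,906,842,624 = 0.10 PiB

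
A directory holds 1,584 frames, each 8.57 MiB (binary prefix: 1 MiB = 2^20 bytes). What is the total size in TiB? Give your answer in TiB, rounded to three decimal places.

Total = 1,584 × 8.57 MiB = 13574.88 MiB
= 13574.88 × 1,048,576 bytes = 14,234,293,370.88 bytes
1 TiB = 1,099,511,627,776 bytes
14,234,293,370.88 / 1,099,511,627,776 = 0.013 TiB

0.013 TiB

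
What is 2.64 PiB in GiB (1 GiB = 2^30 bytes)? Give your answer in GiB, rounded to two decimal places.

2,768,240.64 GiB

2.64 PiB = 2.64 × 2^50 bytes = 2,972,375,754,064,527.36 bytes
1 GiB = 2^30 bytes = 1,073,741,824 bytes
2,972,375,754,064,527.36 / 1,073,741,824 = 2,768,240.64 GiB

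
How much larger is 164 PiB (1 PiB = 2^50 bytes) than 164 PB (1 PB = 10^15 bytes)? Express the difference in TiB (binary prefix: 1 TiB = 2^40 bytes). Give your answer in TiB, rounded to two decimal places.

164 PiB = 164 × 1,125,899,906,842,624 = 184,647,584,722,190,336 bytes
164 PB = 164 × 1,000,000,000,000,000 = 164,000,000,000,000,000 bytes
difference = 20,647,584,722,190,336 bytes
20,647,584,722,190,336 / 1,099,511,627,776 = 18,778.87 TiB

18,778.87 TiB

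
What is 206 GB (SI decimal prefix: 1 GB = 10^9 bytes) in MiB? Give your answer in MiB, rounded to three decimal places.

196,456.909 MiB

206 GB × 1,000,000,000 bytes/GB = 206,000,000,000 bytes
1 MiB = 1,048,576 bytes
206,000,000,000 / 1,048,576 = 196,456.909 MiB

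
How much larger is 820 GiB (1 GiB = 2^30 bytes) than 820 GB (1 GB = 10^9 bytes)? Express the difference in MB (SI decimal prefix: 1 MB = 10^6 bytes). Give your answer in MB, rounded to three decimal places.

60,468.296 MB

820 GiB = 820 × 1,073,741,824 = 880,468,295,680 bytes
820 GB = 820 × 1,000,000,000 = 820,000,000,000 bytes
difference = 60,468,295,680 bytes
60,468,295,680 / 1,000,000 = 60,468.296 MB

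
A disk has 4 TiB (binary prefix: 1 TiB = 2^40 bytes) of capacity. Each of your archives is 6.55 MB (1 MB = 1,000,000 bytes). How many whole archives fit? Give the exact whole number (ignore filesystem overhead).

Capacity: 4 TiB = 4,398,046,511,104 bytes
Per item: 6.55 MB = 6,550,000 bytes
⌊4,398,046,511,104 / 6,550,000⌋ = 671,457

671,457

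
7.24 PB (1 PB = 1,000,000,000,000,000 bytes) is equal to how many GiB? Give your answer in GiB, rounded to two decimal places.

7.24 PB = 7.24 × 10^15 bytes = 7,240,000,000,000,000 bytes
1 GiB = 1,073,741,824 bytes
7,240,000,000,000,000 / 1,073,741,824 = 6,742,775.44 GiB

6,742,775.44 GiB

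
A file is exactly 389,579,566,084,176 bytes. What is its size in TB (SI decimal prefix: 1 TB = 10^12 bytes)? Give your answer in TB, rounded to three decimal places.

389,579,566,084,176 bytes given.
1 TB = 1,000,000,000,000 bytes
389,579,566,084,176 / 1,000,000,000,000 = 389.580 TB

389.580 TB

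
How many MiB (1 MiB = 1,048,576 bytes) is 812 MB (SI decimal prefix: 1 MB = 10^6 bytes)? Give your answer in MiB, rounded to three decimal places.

812 MB × 1,000,000 bytes/MB = 812,000,000 bytes
1 MiB = 2^20 bytes = 1,048,576 bytes
812,000,000 / 1,048,576 = 774.384 MiB

774.384 MiB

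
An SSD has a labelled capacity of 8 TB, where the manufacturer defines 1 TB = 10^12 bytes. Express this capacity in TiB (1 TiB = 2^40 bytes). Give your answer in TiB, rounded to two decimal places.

8 TB × 1,000,000,000,000 bytes/TB = 8,000,000,000,000 bytes
1 TiB = 2^40 bytes = 1,099,511,627,776 bytes
8,000,000,000,000 / 1,099,511,627,776 = 7.28 TiB

7.28 TiB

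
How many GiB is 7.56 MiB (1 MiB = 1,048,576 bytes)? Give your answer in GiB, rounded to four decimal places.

0.0074 GiB

7.56 MiB = 7.56 × 2^20 bytes = 7,927,234.56 bytes
1 GiB = 2^30 bytes = 1,073,741,824 bytes
7,927,234.56 / 1,073,741,824 = 0.0074 GiB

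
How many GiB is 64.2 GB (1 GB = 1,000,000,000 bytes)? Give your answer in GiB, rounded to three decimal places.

64.2 GB = 64.2 × 10^9 bytes = 64,200,000,000 bytes
1 GiB = 2^30 bytes = 1,073,741,824 bytes
64,200,000,000 / 1,073,741,824 = 59.791 GiB

59.791 GiB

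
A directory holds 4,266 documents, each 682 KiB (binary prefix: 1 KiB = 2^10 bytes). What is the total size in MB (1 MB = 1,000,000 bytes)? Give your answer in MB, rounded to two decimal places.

2,979.24 MB

Total = 4,266 × 682 KiB = 2,909,412 KiB
= 2,909,412 × 1,024 bytes = 2,979,237,888 bytes
1 MB = 1,000,000 bytes
2,979,237,888 / 1,000,000 = 2,979.24 MB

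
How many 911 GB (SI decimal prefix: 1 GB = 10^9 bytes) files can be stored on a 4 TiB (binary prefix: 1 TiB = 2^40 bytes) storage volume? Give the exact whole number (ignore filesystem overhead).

Capacity: 4 TiB = 4,398,046,511,104 bytes
Per item: 911 GB = 911,000,000,000 bytes
⌊4,398,046,511,104 / 911,000,000,000⌋ = 4

4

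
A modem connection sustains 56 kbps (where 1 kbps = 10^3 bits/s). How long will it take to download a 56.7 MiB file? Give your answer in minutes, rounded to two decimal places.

56.7 MiB = 59,454,259.2 bytes = 475,634,073.6 bits
56 kbps = 56,000 bits/s
time = 475,634,073.6 / 56,000 = 8,493.466 s
8,493.466 s / 60 = 141.56 minutes

141.56 minutes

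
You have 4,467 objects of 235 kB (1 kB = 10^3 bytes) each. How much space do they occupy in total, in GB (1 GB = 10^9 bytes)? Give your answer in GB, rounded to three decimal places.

Total = 4,467 × 235 kB = 1,049,745 kB
= 1,049,745 × 1,000 bytes = 1,049,745,000 bytes
1 GB = 1,000,000,000 bytes
1,049,745,000 / 1,000,000,000 = 1.050 GB

1.050 GB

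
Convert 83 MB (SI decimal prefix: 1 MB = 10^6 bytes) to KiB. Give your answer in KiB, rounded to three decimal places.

83 MB × 1,000,000 bytes/MB = 83,000,000 bytes
1 KiB = 1,024 bytes
83,000,000 / 1,024 = 81,054.688 KiB

81,054.688 KiB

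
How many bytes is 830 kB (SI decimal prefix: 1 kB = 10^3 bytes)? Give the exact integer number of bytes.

830,000 bytes

830 × 1,000 = 830,000 bytes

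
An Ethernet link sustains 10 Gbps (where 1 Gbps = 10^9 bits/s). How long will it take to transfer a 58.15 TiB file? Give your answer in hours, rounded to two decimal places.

14.21 hours

58.15 TiB = 63,936,601,155,174.4 bytes = 511,492,809,241,395.2 bits
10 Gbps = 10,000,000,000 bits/s
time = 511,492,809,241,395.2 / 10,000,000,000 = 51,149.2809 s
51,149.2809 s / 3600 = 14.21 hours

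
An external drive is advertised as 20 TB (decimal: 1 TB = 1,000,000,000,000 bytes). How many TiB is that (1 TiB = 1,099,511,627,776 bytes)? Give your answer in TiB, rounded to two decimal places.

18.19 TiB

20 TB = 20 × 10^12 bytes = 20,000,000,000,000 bytes
1 TiB = 2^40 bytes = 1,099,511,627,776 bytes
20,000,000,000,000 / 1,099,511,627,776 = 18.19 TiB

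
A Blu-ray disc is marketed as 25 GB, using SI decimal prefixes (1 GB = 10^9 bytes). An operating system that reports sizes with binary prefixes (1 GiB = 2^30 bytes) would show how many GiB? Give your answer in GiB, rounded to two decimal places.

23.28 GiB

25 GB = 25 × 10^9 bytes = 25,000,000,000 bytes
1 GiB = 1,073,741,824 bytes
25,000,000,000 / 1,073,741,824 = 23.28 GiB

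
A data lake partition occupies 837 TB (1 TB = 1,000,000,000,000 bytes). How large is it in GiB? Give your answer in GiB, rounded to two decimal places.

837 TB = 837 × 10^12 bytes = 837,000,000,000,000 bytes
1 GiB = 1,073,741,824 bytes
837,000,000,000,000 / 1,073,741,824 = 779,516.99 GiB

779,516.99 GiB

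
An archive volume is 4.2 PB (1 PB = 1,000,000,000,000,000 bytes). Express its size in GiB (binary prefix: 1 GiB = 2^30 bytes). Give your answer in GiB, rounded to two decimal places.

4.2 PB × 1,000,000,000,000,000 bytes/PB = 4,200,000,000,000,000 bytes
1 GiB = 1,073,741,824 bytes
4,200,000,000,000,000 / 1,073,741,824 = 3,911,554.81 GiB

3,911,554.81 GiB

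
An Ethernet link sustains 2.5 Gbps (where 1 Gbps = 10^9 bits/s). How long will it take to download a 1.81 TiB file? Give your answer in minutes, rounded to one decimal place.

106.1 minutes

1.81 TiB = 1,990,116,046,274.56 bytes = 15,920,928,370,196.48 bits
2.5 Gbps = 2,500,000,000 bits/s
time = 15,920,928,370,196.48 / 2,500,000,000 = 6,368.37 s
6,368.37 s / 60 = 106.1 minutes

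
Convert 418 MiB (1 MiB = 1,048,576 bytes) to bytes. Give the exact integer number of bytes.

418 × 1,048,576 = 438,304,768 bytes  (1 MiB = 2^20 bytes)

438,304,768 bytes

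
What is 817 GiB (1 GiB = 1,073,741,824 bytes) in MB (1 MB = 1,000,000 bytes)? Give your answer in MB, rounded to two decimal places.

817 GiB × 1,073,741,824 bytes/GiB = 877,247,070,208 bytes
1 MB = 10^6 bytes = 1,000,000 bytes
877,247,070,208 / 1,000,000 = 877,247.07 MB

877,247.07 MB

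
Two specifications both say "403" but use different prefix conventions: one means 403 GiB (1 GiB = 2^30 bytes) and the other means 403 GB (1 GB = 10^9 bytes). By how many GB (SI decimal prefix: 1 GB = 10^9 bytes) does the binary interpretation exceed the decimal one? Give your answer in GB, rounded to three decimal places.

403 GiB = 403 × 1,073,741,824 = 432,717,955,072 bytes
403 GB = 403 × 1,000,000,000 = 403,000,000,000 bytes
difference = 29,717,955,072 bytes
29,717,955,072 / 1,000,000,000 = 29.718 GB

29.718 GB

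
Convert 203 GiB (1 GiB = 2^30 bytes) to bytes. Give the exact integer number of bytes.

217,969,590,272 bytes

203 × 1,073,741,824 = 217,969,590,272 bytes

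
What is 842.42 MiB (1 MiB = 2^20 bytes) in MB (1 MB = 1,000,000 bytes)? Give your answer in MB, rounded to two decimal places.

883.34 MB

842.42 MiB × 1,048,576 bytes/MiB = 883,341,393.92 bytes
1 MB = 10^6 bytes = 1,000,000 bytes
883,341,393.92 / 1,000,000 = 883.34 MB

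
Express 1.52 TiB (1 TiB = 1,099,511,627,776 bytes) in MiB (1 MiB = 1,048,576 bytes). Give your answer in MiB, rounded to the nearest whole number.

1,593,836 MiB

1.52 TiB = 1.52 × 2^40 bytes = 1,671,257,674,219.52 bytes
1 MiB = 2^20 bytes = 1,048,576 bytes
1,671,257,674,219.52 / 1,048,576 = 1,593,836 MiB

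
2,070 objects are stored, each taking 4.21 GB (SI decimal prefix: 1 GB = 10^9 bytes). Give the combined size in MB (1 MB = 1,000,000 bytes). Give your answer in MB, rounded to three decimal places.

8,714,700.000 MB

Total = 2,070 × 4.21 GB = 8714.7 GB
= 8714.7 × 1,000,000,000 bytes = 8,714,700,000,000 bytes
1 MB = 1,000,000 bytes
8,714,700,000,000 / 1,000,000 = 8,714,700.000 MB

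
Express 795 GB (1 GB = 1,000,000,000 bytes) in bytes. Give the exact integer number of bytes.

795,000,000,000 bytes

795 × 1,000,000,000 = 795,000,000,000 bytes  (1 GB = 10^9 bytes)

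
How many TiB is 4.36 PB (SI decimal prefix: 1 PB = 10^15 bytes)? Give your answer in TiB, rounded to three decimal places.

4.36 PB × 1,000,000,000,000,000 bytes/PB = 4,360,000,000,000,000 bytes
1 TiB = 2^40 bytes = 1,099,511,627,776 bytes
4,360,000,000,000,000 / 1,099,511,627,776 = 3,965.397 TiB

3,965.397 TiB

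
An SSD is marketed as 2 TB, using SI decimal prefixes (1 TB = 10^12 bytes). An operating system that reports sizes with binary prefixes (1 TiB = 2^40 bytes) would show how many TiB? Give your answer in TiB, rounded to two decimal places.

1.82 TiB

2 TB = 2 × 10^12 bytes = 2,000,000,000,000 bytes
1 TiB = 1,099,511,627,776 bytes
2,000,000,000,000 / 1,099,511,627,776 = 1.82 TiB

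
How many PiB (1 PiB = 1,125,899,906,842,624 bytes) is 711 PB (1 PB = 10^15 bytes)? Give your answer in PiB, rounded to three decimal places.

711 PB = 711 × 10^15 bytes = 711,000,000,000,000,000 bytes
1 PiB = 2^50 bytes = 1,125,899,906,842,624 bytes
711,000,000,000,000,000 / 1,125,899,906,842,624 = 631.495 PiB

631.495 PiB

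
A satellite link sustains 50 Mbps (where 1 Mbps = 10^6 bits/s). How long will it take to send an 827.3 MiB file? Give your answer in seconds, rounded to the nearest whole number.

827.3 MiB = 867,486,924.8 bytes = 6,939,895,398.4 bits
50 Mbps = 50,000,000 bits/s
time = 6,939,895,398.4 / 50,000,000 = 139 s

139 seconds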